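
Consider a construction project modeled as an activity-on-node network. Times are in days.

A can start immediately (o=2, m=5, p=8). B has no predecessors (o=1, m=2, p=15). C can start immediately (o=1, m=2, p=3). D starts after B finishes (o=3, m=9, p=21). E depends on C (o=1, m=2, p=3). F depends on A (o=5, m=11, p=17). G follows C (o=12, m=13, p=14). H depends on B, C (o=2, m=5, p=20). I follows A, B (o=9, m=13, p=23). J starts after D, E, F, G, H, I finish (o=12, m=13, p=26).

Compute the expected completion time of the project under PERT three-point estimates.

34 days

te_A = (2 + 4·5 + 8)/6 = 30/6 = 5
te_B = (1 + 4·2 + 15)/6 = 24/6 = 4
te_C = (1 + 4·2 + 3)/6 = 12/6 = 2
te_D = (3 + 4·9 + 21)/6 = 60/6 = 10
te_E = (1 + 4·2 + 3)/6 = 12/6 = 2
te_F = (5 + 4·11 + 17)/6 = 66/6 = 11
te_G = (12 + 4·13 + 14)/6 = 78/6 = 13
te_H = (2 + 4·5 + 20)/6 = 42/6 = 7
te_I = (9 + 4·13 + 23)/6 = 84/6 = 14
te_J = (12 + 4·13 + 26)/6 = 90/6 = 15

Forward pass:
ES_A = 0; EF_A = 5
ES_B = 0; EF_B = 4
ES_C = 0; EF_C = 2
ES_D = 4; EF_D = 4+10 = 14
ES_E = 2; EF_E = 2+2 = 4
ES_F = 5; EF_F = 5+11 = 16
ES_G = 2; EF_G = 2+13 = 15
ES_H = max(EF_B=4, EF_C=2) = 4; EF_H = 4+7 = 11
ES_I = max(EF_A=5, EF_B=4) = 5; EF_I = 5+14 = 19
ES_J = max(EF_D=14, EF_E=4, EF_F=16, EF_G=15, EF_H=11, EF_I=19) = 19; EF_J = 19+15 = 34
Expected project duration μ = 34 days. Critical path: A → I → J.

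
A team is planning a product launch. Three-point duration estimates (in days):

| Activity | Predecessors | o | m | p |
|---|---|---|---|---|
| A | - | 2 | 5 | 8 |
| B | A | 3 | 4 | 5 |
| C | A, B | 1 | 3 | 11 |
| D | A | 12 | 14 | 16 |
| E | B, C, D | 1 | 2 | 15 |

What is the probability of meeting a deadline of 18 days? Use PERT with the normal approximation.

te_A = (2 + 4·5 + 8)/6 = 30/6 = 5; σ²_A = ((8−2)/6)² = 1.000
te_B = (3 + 4·4 + 5)/6 = 24/6 = 4; σ²_B = ((5−3)/6)² = 0.111
te_C = (1 + 4·3 + 11)/6 = 24/6 = 4; σ²_C = ((11−1)/6)² = 2.778
te_D = (12 + 4·14 + 16)/6 = 84/6 = 14; σ²_D = ((16−12)/6)² = 0.444
te_E = (1 + 4·2 + 15)/6 = 24/6 = 4; σ²_E = ((15−1)/6)² = 5.444

Forward pass:
ES_A = 0; EF_A = 5
ES_B = 5; EF_B = 5+4 = 9
ES_C = max(EF_A=5, EF_B=9) = 9; EF_C = 9+4 = 13
ES_D = 5; EF_D = 5+14 = 19
ES_E = max(EF_B=9, EF_C=13, EF_D=19) = 19; EF_E = 19+4 = 23
Expected project duration μ = 23 days. Critical path: A → D → E.

Variance along critical path = 1.000 + 0.444 + 5.444 = 6.889; σ = √6.889 = 2.625 days.
Z = (18 − 23) / 2.625 = -1.905
P(T ≤ 18) = Φ(-1.905) ≈ 0.028

0.028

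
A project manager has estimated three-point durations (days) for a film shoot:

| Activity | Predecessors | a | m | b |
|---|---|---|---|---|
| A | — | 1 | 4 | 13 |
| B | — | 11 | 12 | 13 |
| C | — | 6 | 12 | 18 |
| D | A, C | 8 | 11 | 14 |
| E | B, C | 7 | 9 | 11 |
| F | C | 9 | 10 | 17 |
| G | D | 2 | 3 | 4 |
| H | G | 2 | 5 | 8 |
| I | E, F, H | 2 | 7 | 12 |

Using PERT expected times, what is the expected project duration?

te_A = (1 + 4·4 + 13)/6 = 30/6 = 5
te_B = (11 + 4·12 + 13)/6 = 72/6 = 12
te_C = (6 + 4·12 + 18)/6 = 72/6 = 12
te_D = (8 + 4·11 + 14)/6 = 66/6 = 11
te_E = (7 + 4·9 + 11)/6 = 54/6 = 9
te_F = (9 + 4·10 + 17)/6 = 66/6 = 11
te_G = (2 + 4·3 + 4)/6 = 18/6 = 3
te_H = (2 + 4·5 + 8)/6 = 30/6 = 5
te_I = (2 + 4·7 + 12)/6 = 42/6 = 7

Forward pass:
ES_A = 0; EF_A = 5
ES_B = 0; EF_B = 12
ES_C = 0; EF_C = 12
ES_D = max(EF_A=5, EF_C=12) = 12; EF_D = 12+11 = 23
ES_E = max(EF_B=12, EF_C=12) = 12; EF_E = 12+9 = 21
ES_F = 12; EF_F = 12+11 = 23
ES_G = 23; EF_G = 23+3 = 26
ES_H = 26; EF_H = 26+5 = 31
ES_I = max(EF_E=21, EF_F=23, EF_H=31) = 31; EF_I = 31+7 = 38
Expected project duration μ = 38 days. Critical path: C → D → G → H → I.

38 days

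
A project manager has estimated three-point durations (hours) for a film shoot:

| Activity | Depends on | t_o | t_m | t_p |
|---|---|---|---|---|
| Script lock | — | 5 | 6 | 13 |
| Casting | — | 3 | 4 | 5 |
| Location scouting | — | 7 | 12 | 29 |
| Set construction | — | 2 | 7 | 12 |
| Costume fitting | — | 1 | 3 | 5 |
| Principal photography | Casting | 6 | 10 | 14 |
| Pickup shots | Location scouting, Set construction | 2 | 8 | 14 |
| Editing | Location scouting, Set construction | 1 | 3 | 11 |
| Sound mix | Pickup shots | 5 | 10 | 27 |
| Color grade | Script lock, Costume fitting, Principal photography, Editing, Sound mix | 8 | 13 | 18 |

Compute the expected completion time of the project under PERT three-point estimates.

47 hours

te_Script lock = (5 + 4·6 + 13)/6 = 42/6 = 7
te_Casting = (3 + 4·4 + 5)/6 = 24/6 = 4
te_Location scouting = (7 + 4·12 + 29)/6 = 84/6 = 14
te_Set construction = (2 + 4·7 + 12)/6 = 42/6 = 7
te_Costume fitting = (1 + 4·3 + 5)/6 = 18/6 = 3
te_Principal photography = (6 + 4·10 + 14)/6 = 60/6 = 10
te_Pickup shots = (2 + 4·8 + 14)/6 = 48/6 = 8
te_Editing = (1 + 4·3 + 11)/6 = 24/6 = 4
te_Sound mix = (5 + 4·10 + 27)/6 = 72/6 = 12
te_Color grade = (8 + 4·13 + 18)/6 = 78/6 = 13

Forward pass:
ES_Script lock = 0; EF_Script lock = 7
ES_Casting = 0; EF_Casting = 4
ES_Location scouting = 0; EF_Location scouting = 14
ES_Set construction = 0; EF_Set construction = 7
ES_Costume fitting = 0; EF_Costume fitting = 3
ES_Principal photography = 4; EF_Principal photography = 4+10 = 14
ES_Pickup shots = max(EF_Location scouting=14, EF_Set construction=7) = 14; EF_Pickup shots = 14+8 = 22
ES_Editing = max(EF_Location scouting=14, EF_Set construction=7) = 14; EF_Editing = 14+4 = 18
ES_Sound mix = 22; EF_Sound mix = 22+12 = 34
ES_Color grade = max(EF_Script lock=7, EF_Costume fitting=3, EF_Principal photography=14, EF_Editing=18, EF_Sound mix=34) = 34; EF_Color grade = 34+13 = 47
Expected project duration μ = 47 hours. Critical path: Location scouting → Pickup shots → Sound mix → Color grade.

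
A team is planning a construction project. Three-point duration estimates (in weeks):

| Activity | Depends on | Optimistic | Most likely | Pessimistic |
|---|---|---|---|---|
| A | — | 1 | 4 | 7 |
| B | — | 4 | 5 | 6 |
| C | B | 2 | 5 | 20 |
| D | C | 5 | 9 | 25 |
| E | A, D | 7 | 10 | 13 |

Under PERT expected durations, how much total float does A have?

te_A = (1 + 4·4 + 7)/6 = 24/6 = 4
te_B = (4 + 4·5 + 6)/6 = 30/6 = 5
te_C = (2 + 4·5 + 20)/6 = 42/6 = 7
te_D = (5 + 4·9 + 25)/6 = 66/6 = 11
te_E = (7 + 4·10 + 13)/6 = 60/6 = 10

Forward pass:
ES_A = 0; EF_A = 4
ES_B = 0; EF_B = 5
ES_C = 5; EF_C = 5+7 = 12
ES_D = 12; EF_D = 12+11 = 23
ES_E = max(EF_A=4, EF_D=23) = 23; EF_E = 23+10 = 33
Expected project duration μ = 33 weeks. Critical path: B → C → D → E.

Backward pass:
LF_E = 33; LS_E = 33−10 = 23
LF_D = LS_E = 23; LS_D = 23−11 = 12
LF_C = LS_D = 12; LS_C = 12−7 = 5
LF_B = LS_C = 5; LS_B = 5−5 = 0
LF_A = LS_E = 23; LS_A = 23−4 = 19
Slack_A = LS_A − ES_A = 19 − 0 = 19

19 weeks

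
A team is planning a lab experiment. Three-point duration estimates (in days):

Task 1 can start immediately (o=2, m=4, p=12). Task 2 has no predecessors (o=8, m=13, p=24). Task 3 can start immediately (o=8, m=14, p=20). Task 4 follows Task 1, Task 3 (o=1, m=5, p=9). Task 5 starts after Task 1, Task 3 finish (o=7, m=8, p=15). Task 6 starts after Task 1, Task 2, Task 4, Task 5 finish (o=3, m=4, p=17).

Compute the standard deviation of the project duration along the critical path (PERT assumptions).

3.35 days

te_Task 1 = (2 + 4·4 + 12)/6 = 30/6 = 5; σ²_Task 1 = ((12−2)/6)² = 2.778
te_Task 2 = (8 + 4·13 + 24)/6 = 84/6 = 14; σ²_Task 2 = ((24−8)/6)² = 7.111
te_Task 3 = (8 + 4·14 + 20)/6 = 84/6 = 14; σ²_Task 3 = ((20−8)/6)² = 4.000
te_Task 4 = (1 + 4·5 + 9)/6 = 30/6 = 5; σ²_Task 4 = ((9−1)/6)² = 1.778
te_Task 5 = (7 + 4·8 + 15)/6 = 54/6 = 9; σ²_Task 5 = ((15−7)/6)² = 1.778
te_Task 6 = (3 + 4·4 + 17)/6 = 36/6 = 6; σ²_Task 6 = ((17−3)/6)² = 5.444

Forward pass:
ES_Task 1 = 0; EF_Task 1 = 5
ES_Task 2 = 0; EF_Task 2 = 14
ES_Task 3 = 0; EF_Task 3 = 14
ES_Task 4 = max(EF_Task 1=5, EF_Task 3=14) = 14; EF_Task 4 = 14+5 = 19
ES_Task 5 = max(EF_Task 1=5, EF_Task 3=14) = 14; EF_Task 5 = 14+9 = 23
ES_Task 6 = max(EF_Task 1=5, EF_Task 2=14, EF_Task 4=19, EF_Task 5=23) = 23; EF_Task 6 = 23+6 = 29
Expected project duration μ = 29 days. Critical path: Task 3 → Task 5 → Task 6.

Variance along critical path = 4.000 + 1.778 + 5.444 = 11.222
σ = √11.222 = 3.350 days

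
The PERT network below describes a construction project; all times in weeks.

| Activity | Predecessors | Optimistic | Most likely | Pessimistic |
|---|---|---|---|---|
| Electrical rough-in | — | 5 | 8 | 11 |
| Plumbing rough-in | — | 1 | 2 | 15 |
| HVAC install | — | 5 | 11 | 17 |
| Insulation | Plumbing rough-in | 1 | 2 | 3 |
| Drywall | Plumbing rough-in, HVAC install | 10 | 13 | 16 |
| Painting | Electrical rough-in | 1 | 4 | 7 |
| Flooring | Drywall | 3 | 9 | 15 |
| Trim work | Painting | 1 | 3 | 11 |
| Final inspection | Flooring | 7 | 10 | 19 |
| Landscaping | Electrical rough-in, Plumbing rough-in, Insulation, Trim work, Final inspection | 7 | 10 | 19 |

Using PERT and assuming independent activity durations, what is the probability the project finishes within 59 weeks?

0.834

te_Electrical rough-in = (5 + 4·8 + 11)/6 = 48/6 = 8; σ²_Electrical rough-in = ((11−5)/6)² = 1.000
te_Plumbing rough-in = (1 + 4·2 + 15)/6 = 24/6 = 4; σ²_Plumbing rough-in = ((15−1)/6)² = 5.444
te_HVAC install = (5 + 4·11 + 17)/6 = 66/6 = 11; σ²_HVAC install = ((17−5)/6)² = 4.000
te_Insulation = (1 + 4·2 + 3)/6 = 12/6 = 2; σ²_Insulation = ((3−1)/6)² = 0.111
te_Drywall = (10 + 4·13 + 16)/6 = 78/6 = 13; σ²_Drywall = ((16−10)/6)² = 1.000
te_Painting = (1 + 4·4 + 7)/6 = 24/6 = 4; σ²_Painting = ((7−1)/6)² = 1.000
te_Flooring = (3 + 4·9 + 15)/6 = 54/6 = 9; σ²_Flooring = ((15−3)/6)² = 4.000
te_Trim work = (1 + 4·3 + 11)/6 = 24/6 = 4; σ²_Trim work = ((11−1)/6)² = 2.778
te_Final inspection = (7 + 4·10 + 19)/6 = 66/6 = 11; σ²_Final inspection = ((19−7)/6)² = 4.000
te_Landscaping = (7 + 4·10 + 19)/6 = 66/6 = 11; σ²_Landscaping = ((19−7)/6)² = 4.000

Forward pass:
ES_Electrical rough-in = 0; EF_Electrical rough-in = 8
ES_Plumbing rough-in = 0; EF_Plumbing rough-in = 4
ES_HVAC install = 0; EF_HVAC install = 11
ES_Insulation = 4; EF_Insulation = 4+2 = 6
ES_Drywall = max(EF_Plumbing rough-in=4, EF_HVAC install=11) = 11; EF_Drywall = 11+13 = 24
ES_Painting = 8; EF_Painting = 8+4 = 12
ES_Flooring = 24; EF_Flooring = 24+9 = 33
ES_Trim work = 12; EF_Trim work = 12+4 = 16
ES_Final inspection = 33; EF_Final inspection = 33+11 = 44
ES_Landscaping = max(EF_Electrical rough-in=8, EF_Plumbing rough-in=4, EF_Insulation=6, EF_Trim work=16, EF_Final inspection=44) = 44; EF_Landscaping = 44+11 = 55
Expected project duration μ = 55 weeks. Critical path: HVAC install → Drywall → Flooring → Final inspection → Landscaping.

Variance along critical path = 4.000 + 1.000 + 4.000 + 4.000 + 4.000 = 17.000; σ = √17.000 = 4.123 weeks.
Z = (59 − 55) / 4.123 = 0.970
P(T ≤ 59) = Φ(0.970) ≈ 0.834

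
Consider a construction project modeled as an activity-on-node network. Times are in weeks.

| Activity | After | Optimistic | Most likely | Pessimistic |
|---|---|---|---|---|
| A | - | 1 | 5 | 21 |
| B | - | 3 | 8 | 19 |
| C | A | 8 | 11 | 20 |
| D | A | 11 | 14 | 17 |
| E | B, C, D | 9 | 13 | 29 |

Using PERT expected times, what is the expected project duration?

36 weeks

te_A = (1 + 4·5 + 21)/6 = 42/6 = 7
te_B = (3 + 4·8 + 19)/6 = 54/6 = 9
te_C = (8 + 4·11 + 20)/6 = 72/6 = 12
te_D = (11 + 4·14 + 17)/6 = 84/6 = 14
te_E = (9 + 4·13 + 29)/6 = 90/6 = 15

Forward pass:
ES_A = 0; EF_A = 7
ES_B = 0; EF_B = 9
ES_C = 7; EF_C = 7+12 = 19
ES_D = 7; EF_D = 7+14 = 21
ES_E = max(EF_B=9, EF_C=19, EF_D=21) = 21; EF_E = 21+15 = 36
Expected project duration μ = 36 weeks. Critical path: A → D → E.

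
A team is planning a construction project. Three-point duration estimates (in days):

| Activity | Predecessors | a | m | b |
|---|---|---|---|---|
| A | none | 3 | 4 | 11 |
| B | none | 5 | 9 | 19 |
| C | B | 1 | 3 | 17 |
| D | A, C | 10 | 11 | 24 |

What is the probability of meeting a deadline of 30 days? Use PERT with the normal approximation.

te_A = (3 + 4·4 + 11)/6 = 30/6 = 5; σ²_A = ((11−3)/6)² = 1.778
te_B = (5 + 4·9 + 19)/6 = 60/6 = 10; σ²_B = ((19−5)/6)² = 5.444
te_C = (1 + 4·3 + 17)/6 = 30/6 = 5; σ²_C = ((17−1)/6)² = 7.111
te_D = (10 + 4·11 + 24)/6 = 78/6 = 13; σ²_D = ((24−10)/6)² = 5.444

Forward pass:
ES_A = 0; EF_A = 5
ES_B = 0; EF_B = 10
ES_C = 10; EF_C = 10+5 = 15
ES_D = max(EF_A=5, EF_C=15) = 15; EF_D = 15+13 = 28
Expected project duration μ = 28 days. Critical path: B → C → D.

Variance along critical path = 5.444 + 7.111 + 5.444 = 18.000; σ = √18.000 = 4.243 days.
Z = (30 − 28) / 4.243 = 0.471
P(T ≤ 30) = Φ(0.471) ≈ 0.681

0.681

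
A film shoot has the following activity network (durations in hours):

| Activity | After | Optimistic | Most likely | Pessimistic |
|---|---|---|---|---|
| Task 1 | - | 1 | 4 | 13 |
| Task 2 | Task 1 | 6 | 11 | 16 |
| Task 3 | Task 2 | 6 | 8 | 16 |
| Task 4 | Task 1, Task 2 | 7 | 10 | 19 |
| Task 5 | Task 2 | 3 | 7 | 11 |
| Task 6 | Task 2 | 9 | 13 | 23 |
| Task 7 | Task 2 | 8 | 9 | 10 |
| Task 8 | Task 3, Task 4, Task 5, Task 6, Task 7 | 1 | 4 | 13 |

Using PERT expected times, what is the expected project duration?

te_Task 1 = (1 + 4·4 + 13)/6 = 30/6 = 5
te_Task 2 = (6 + 4·11 + 16)/6 = 66/6 = 11
te_Task 3 = (6 + 4·8 + 16)/6 = 54/6 = 9
te_Task 4 = (7 + 4·10 + 19)/6 = 66/6 = 11
te_Task 5 = (3 + 4·7 + 11)/6 = 42/6 = 7
te_Task 6 = (9 + 4·13 + 23)/6 = 84/6 = 14
te_Task 7 = (8 + 4·9 + 10)/6 = 54/6 = 9
te_Task 8 = (1 + 4·4 + 13)/6 = 30/6 = 5

Forward pass:
ES_Task 1 = 0; EF_Task 1 = 5
ES_Task 2 = 5; EF_Task 2 = 5+11 = 16
ES_Task 3 = 16; EF_Task 3 = 16+9 = 25
ES_Task 4 = max(EF_Task 1=5, EF_Task 2=16) = 16; EF_Task 4 = 16+11 = 27
ES_Task 5 = 16; EF_Task 5 = 16+7 = 23
ES_Task 6 = 16; EF_Task 6 = 16+14 = 30
ES_Task 7 = 16; EF_Task 7 = 16+9 = 25
ES_Task 8 = max(EF_Task 3=25, EF_Task 4=27, EF_Task 5=23, EF_Task 6=30, EF_Task 7=25) = 30; EF_Task 8 = 30+5 = 35
Expected project duration μ = 35 hours. Critical path: Task 1 → Task 2 → Task 6 → Task 8.

35 hours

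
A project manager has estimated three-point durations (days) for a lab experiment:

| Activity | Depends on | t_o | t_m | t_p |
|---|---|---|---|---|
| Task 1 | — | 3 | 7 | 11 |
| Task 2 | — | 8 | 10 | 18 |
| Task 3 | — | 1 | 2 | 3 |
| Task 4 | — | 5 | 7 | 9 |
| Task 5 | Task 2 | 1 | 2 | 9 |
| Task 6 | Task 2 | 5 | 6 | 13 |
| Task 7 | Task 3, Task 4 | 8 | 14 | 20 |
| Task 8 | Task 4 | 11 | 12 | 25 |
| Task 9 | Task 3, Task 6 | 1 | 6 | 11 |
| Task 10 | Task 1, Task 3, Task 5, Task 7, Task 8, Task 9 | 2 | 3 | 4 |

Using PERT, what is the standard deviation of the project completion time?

te_Task 1 = (3 + 4·7 + 11)/6 = 42/6 = 7; σ²_Task 1 = ((11−3)/6)² = 1.778
te_Task 2 = (8 + 4·10 + 18)/6 = 66/6 = 11; σ²_Task 2 = ((18−8)/6)² = 2.778
te_Task 3 = (1 + 4·2 + 3)/6 = 12/6 = 2; σ²_Task 3 = ((3−1)/6)² = 0.111
te_Task 4 = (5 + 4·7 + 9)/6 = 42/6 = 7; σ²_Task 4 = ((9−5)/6)² = 0.444
te_Task 5 = (1 + 4·2 + 9)/6 = 18/6 = 3; σ²_Task 5 = ((9−1)/6)² = 1.778
te_Task 6 = (5 + 4·6 + 13)/6 = 42/6 = 7; σ²_Task 6 = ((13−5)/6)² = 1.778
te_Task 7 = (8 + 4·14 + 20)/6 = 84/6 = 14; σ²_Task 7 = ((20−8)/6)² = 4.000
te_Task 8 = (11 + 4·12 + 25)/6 = 84/6 = 14; σ²_Task 8 = ((25−11)/6)² = 5.444
te_Task 9 = (1 + 4·6 + 11)/6 = 36/6 = 6; σ²_Task 9 = ((11−1)/6)² = 2.778
te_Task 10 = (2 + 4·3 + 4)/6 = 18/6 = 3; σ²_Task 10 = ((4−2)/6)² = 0.111

Forward pass:
ES_Task 1 = 0; EF_Task 1 = 7
ES_Task 2 = 0; EF_Task 2 = 11
ES_Task 3 = 0; EF_Task 3 = 2
ES_Task 4 = 0; EF_Task 4 = 7
ES_Task 5 = 11; EF_Task 5 = 11+3 = 14
ES_Task 6 = 11; EF_Task 6 = 11+7 = 18
ES_Task 7 = max(EF_Task 3=2, EF_Task 4=7) = 7; EF_Task 7 = 7+14 = 21
ES_Task 8 = 7; EF_Task 8 = 7+14 = 21
ES_Task 9 = max(EF_Task 3=2, EF_Task 6=18) = 18; EF_Task 9 = 18+6 = 24
ES_Task 10 = max(EF_Task 1=7, EF_Task 3=2, EF_Task 5=14, EF_Task 7=21, EF_Task 8=21, EF_Task 9=24) = 24; EF_Task 10 = 24+3 = 27
Expected project duration μ = 27 days. Critical path: Task 2 → Task 6 → Task 9 → Task 10.

Variance along critical path = 2.778 + 1.778 + 2.778 + 0.111 = 7.444
σ = √7.444 = 2.728 days

2.73 days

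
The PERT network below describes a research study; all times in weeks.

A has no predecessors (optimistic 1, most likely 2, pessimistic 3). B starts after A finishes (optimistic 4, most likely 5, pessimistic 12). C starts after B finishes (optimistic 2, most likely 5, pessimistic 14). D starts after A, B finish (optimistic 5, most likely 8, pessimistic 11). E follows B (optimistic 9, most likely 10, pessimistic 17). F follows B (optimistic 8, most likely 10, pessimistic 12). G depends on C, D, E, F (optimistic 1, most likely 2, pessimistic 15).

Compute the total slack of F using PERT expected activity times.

1 weeks

te_A = (1 + 4·2 + 3)/6 = 12/6 = 2
te_B = (4 + 4·5 + 12)/6 = 36/6 = 6
te_C = (2 + 4·5 + 14)/6 = 36/6 = 6
te_D = (5 + 4·8 + 11)/6 = 48/6 = 8
te_E = (9 + 4·10 + 17)/6 = 66/6 = 11
te_F = (8 + 4·10 + 12)/6 = 60/6 = 10
te_G = (1 + 4·2 + 15)/6 = 24/6 = 4

Forward pass:
ES_A = 0; EF_A = 2
ES_B = 2; EF_B = 2+6 = 8
ES_C = 8; EF_C = 8+6 = 14
ES_D = max(EF_A=2, EF_B=8) = 8; EF_D = 8+8 = 16
ES_E = 8; EF_E = 8+11 = 19
ES_F = 8; EF_F = 8+10 = 18
ES_G = max(EF_C=14, EF_D=16, EF_E=19, EF_F=18) = 19; EF_G = 19+4 = 23
Expected project duration μ = 23 weeks. Critical path: A → B → E → G.

Backward pass:
LF_G = 23; LS_G = 23−4 = 19
LF_F = LS_G = 19; LS_F = 19−10 = 9
LF_E = LS_G = 19; LS_E = 19−11 = 8
LF_D = LS_G = 19; LS_D = 19−8 = 11
LF_C = LS_G = 19; LS_C = 19−6 = 13
LF_B = min(LS_C=13, LS_D=11, LS_E=8, LS_F=9) = 8; LS_B = 8−6 = 2
LF_A = min(LS_B=2, LS_D=11) = 2; LS_A = 2−2 = 0
Slack_F = LS_F − ES_F = 9 − 8 = 1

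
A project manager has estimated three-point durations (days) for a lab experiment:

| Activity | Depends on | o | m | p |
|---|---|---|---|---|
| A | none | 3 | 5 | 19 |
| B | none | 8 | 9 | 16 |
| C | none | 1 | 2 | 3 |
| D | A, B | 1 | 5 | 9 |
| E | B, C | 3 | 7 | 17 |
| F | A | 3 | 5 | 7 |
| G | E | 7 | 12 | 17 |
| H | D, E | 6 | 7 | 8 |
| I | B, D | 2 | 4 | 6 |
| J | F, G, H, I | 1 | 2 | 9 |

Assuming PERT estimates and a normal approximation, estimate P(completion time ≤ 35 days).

0.720

te_A = (3 + 4·5 + 19)/6 = 42/6 = 7; σ²_A = ((19−3)/6)² = 7.111
te_B = (8 + 4·9 + 16)/6 = 60/6 = 10; σ²_B = ((16−8)/6)² = 1.778
te_C = (1 + 4·2 + 3)/6 = 12/6 = 2; σ²_C = ((3−1)/6)² = 0.111
te_D = (1 + 4·5 + 9)/6 = 30/6 = 5; σ²_D = ((9−1)/6)² = 1.778
te_E = (3 + 4·7 + 17)/6 = 48/6 = 8; σ²_E = ((17−3)/6)² = 5.444
te_F = (3 + 4·5 + 7)/6 = 30/6 = 5; σ²_F = ((7−3)/6)² = 0.444
te_G = (7 + 4·12 + 17)/6 = 72/6 = 12; σ²_G = ((17−7)/6)² = 2.778
te_H = (6 + 4·7 + 8)/6 = 42/6 = 7; σ²_H = ((8−6)/6)² = 0.111
te_I = (2 + 4·4 + 6)/6 = 24/6 = 4; σ²_I = ((6−2)/6)² = 0.444
te_J = (1 + 4·2 + 9)/6 = 18/6 = 3; σ²_J = ((9−1)/6)² = 1.778

Forward pass:
ES_A = 0; EF_A = 7
ES_B = 0; EF_B = 10
ES_C = 0; EF_C = 2
ES_D = max(EF_A=7, EF_B=10) = 10; EF_D = 10+5 = 15
ES_E = max(EF_B=10, EF_C=2) = 10; EF_E = 10+8 = 18
ES_F = 7; EF_F = 7+5 = 12
ES_G = 18; EF_G = 18+12 = 30
ES_H = max(EF_D=15, EF_E=18) = 18; EF_H = 18+7 = 25
ES_I = max(EF_B=10, EF_D=15) = 15; EF_I = 15+4 = 19
ES_J = max(EF_F=12, EF_G=30, EF_H=25, EF_I=19) = 30; EF_J = 30+3 = 33
Expected project duration μ = 33 days. Critical path: B → E → G → J.

Variance along critical path = 1.778 + 5.444 + 2.778 + 1.778 = 11.778; σ = √11.778 = 3.432 days.
Z = (35 − 33) / 3.432 = 0.583
P(T ≤ 35) = Φ(0.583) ≈ 0.720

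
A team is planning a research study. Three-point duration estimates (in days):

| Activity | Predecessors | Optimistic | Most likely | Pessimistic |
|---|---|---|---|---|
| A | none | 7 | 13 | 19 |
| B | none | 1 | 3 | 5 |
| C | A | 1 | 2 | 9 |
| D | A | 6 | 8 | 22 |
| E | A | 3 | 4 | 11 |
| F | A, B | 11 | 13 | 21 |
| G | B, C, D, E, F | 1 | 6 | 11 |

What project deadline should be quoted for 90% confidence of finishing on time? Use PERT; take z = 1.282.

te_A = (7 + 4·13 + 19)/6 = 78/6 = 13; σ²_A = ((19−7)/6)² = 4.000
te_B = (1 + 4·3 + 5)/6 = 18/6 = 3; σ²_B = ((5−1)/6)² = 0.444
te_C = (1 + 4·2 + 9)/6 = 18/6 = 3; σ²_C = ((9−1)/6)² = 1.778
te_D = (6 + 4·8 + 22)/6 = 60/6 = 10; σ²_D = ((22−6)/6)² = 7.111
te_E = (3 + 4·4 + 11)/6 = 30/6 = 5; σ²_E = ((11−3)/6)² = 1.778
te_F = (11 + 4·13 + 21)/6 = 84/6 = 14; σ²_F = ((21−11)/6)² = 2.778
te_G = (1 + 4·6 + 11)/6 = 36/6 = 6; σ²_G = ((11−1)/6)² = 2.778

Forward pass:
ES_A = 0; EF_A = 13
ES_B = 0; EF_B = 3
ES_C = 13; EF_C = 13+3 = 16
ES_D = 13; EF_D = 13+10 = 23
ES_E = 13; EF_E = 13+5 = 18
ES_F = max(EF_A=13, EF_B=3) = 13; EF_F = 13+14 = 27
ES_G = max(EF_B=3, EF_C=16, EF_D=23, EF_E=18, EF_F=27) = 27; EF_G = 27+6 = 33
Expected project duration μ = 33 days. Critical path: A → F → G.

Variance along critical path = 4.000 + 2.778 + 2.778 = 9.556; σ = 3.091 days.
D = μ + z·σ = 33 + 1.282·3.091 = 37.0 days

37.0 days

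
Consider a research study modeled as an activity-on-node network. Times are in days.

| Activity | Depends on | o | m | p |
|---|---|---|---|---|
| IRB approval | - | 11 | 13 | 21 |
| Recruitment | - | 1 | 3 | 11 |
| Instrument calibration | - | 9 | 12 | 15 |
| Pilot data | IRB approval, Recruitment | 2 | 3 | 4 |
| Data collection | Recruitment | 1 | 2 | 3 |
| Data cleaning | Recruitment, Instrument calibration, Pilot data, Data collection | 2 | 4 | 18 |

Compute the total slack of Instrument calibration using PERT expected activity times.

te_IRB approval = (11 + 4·13 + 21)/6 = 84/6 = 14
te_Recruitment = (1 + 4·3 + 11)/6 = 24/6 = 4
te_Instrument calibration = (9 + 4·12 + 15)/6 = 72/6 = 12
te_Pilot data = (2 + 4·3 + 4)/6 = 18/6 = 3
te_Data collection = (1 + 4·2 + 3)/6 = 12/6 = 2
te_Data cleaning = (2 + 4·4 + 18)/6 = 36/6 = 6

Forward pass:
ES_IRB approval = 0; EF_IRB approval = 14
ES_Recruitment = 0; EF_Recruitment = 4
ES_Instrument calibration = 0; EF_Instrument calibration = 12
ES_Pilot data = max(EF_IRB approval=14, EF_Recruitment=4) = 14; EF_Pilot data = 14+3 = 17
ES_Data collection = 4; EF_Data collection = 4+2 = 6
ES_Data cleaning = max(EF_Recruitment=4, EF_Instrument calibration=12, EF_Pilot data=17, EF_Data collection=6) = 17; EF_Data cleaning = 17+6 = 23
Expected project duration μ = 23 days. Critical path: IRB approval → Pilot data → Data cleaning.

Backward pass:
LF_Data cleaning = 23; LS_Data cleaning = 23−6 = 17
LF_Data collection = LS_Data cleaning = 17; LS_Data collection = 17−2 = 15
LF_Pilot data = LS_Data cleaning = 17; LS_Pilot data = 17−3 = 14
LF_Instrument calibration = LS_Data cleaning = 17; LS_Instrument calibration = 17−12 = 5
LF_Recruitment = min(LS_Pilot data=14, LS_Data collection=15, LS_Data cleaning=17) = 14; LS_Recruitment = 14−4 = 10
LF_IRB approval = LS_Pilot data = 14; LS_IRB approval = 14−14 = 0
Slack_Instrument calibration = LS_Instrument calibration − ES_Instrument calibration = 5 − 0 = 5

5 days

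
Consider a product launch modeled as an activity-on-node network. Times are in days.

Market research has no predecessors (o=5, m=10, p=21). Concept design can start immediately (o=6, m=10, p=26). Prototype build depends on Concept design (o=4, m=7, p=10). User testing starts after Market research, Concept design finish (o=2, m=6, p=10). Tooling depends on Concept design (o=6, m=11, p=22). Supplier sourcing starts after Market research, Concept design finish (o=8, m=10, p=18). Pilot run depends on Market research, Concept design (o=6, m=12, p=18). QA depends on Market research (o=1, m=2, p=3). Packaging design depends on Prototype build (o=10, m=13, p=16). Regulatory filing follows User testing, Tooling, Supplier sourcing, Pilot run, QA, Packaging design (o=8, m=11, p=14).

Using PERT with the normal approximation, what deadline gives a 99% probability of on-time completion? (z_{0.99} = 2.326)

te_Market research = (5 + 4·10 + 21)/6 = 66/6 = 11; σ²_Market research = ((21−5)/6)² = 7.111
te_Concept design = (6 + 4·10 + 26)/6 = 72/6 = 12; σ²_Concept design = ((26−6)/6)² = 11.111
te_Prototype build = (4 + 4·7 + 10)/6 = 42/6 = 7; σ²_Prototype build = ((10−4)/6)² = 1.000
te_User testing = (2 + 4·6 + 10)/6 = 36/6 = 6; σ²_User testing = ((10−2)/6)² = 1.778
te_Tooling = (6 + 4·11 + 22)/6 = 72/6 = 12; σ²_Tooling = ((22−6)/6)² = 7.111
te_Supplier sourcing = (8 + 4·10 + 18)/6 = 66/6 = 11; σ²_Supplier sourcing = ((18−8)/6)² = 2.778
te_Pilot run = (6 + 4·12 + 18)/6 = 72/6 = 12; σ²_Pilot run = ((18−6)/6)² = 4.000
te_QA = (1 + 4·2 + 3)/6 = 12/6 = 2; σ²_QA = ((3−1)/6)² = 0.111
te_Packaging design = (10 + 4·13 + 16)/6 = 78/6 = 13; σ²_Packaging design = ((16−10)/6)² = 1.000
te_Regulatory filing = (8 + 4·11 + 14)/6 = 66/6 = 11; σ²_Regulatory filing = ((14−8)/6)² = 1.000

Forward pass:
ES_Market research = 0; EF_Market research = 11
ES_Concept design = 0; EF_Concept design = 12
ES_Prototype build = 12; EF_Prototype build = 12+7 = 19
ES_User testing = max(EF_Market research=11, EF_Concept design=12) = 12; EF_User testing = 12+6 = 18
ES_Tooling = 12; EF_Tooling = 12+12 = 24
ES_Supplier sourcing = max(EF_Market research=11, EF_Concept design=12) = 12; EF_Supplier sourcing = 12+11 = 23
ES_Pilot run = max(EF_Market research=11, EF_Concept design=12) = 12; EF_Pilot run = 12+12 = 24
ES_QA = 11; EF_QA = 11+2 = 13
ES_Packaging design = 19; EF_Packaging design = 19+13 = 32
ES_Regulatory filing = max(EF_User testing=18, EF_Tooling=24, EF_Supplier sourcing=23, EF_Pilot run=24, EF_QA=13, EF_Packaging design=32) = 32; EF_Regulatory filing = 32+11 = 43
Expected project duration μ = 43 days. Critical path: Concept design → Prototype build → Packaging design → Regulatory filing.

Variance along critical path = 11.111 + 1.000 + 1.000 + 1.000 = 14.111; σ = 3.756 days.
D = μ + z·σ = 43 + 2.326·3.756 = 51.7 days

51.7 days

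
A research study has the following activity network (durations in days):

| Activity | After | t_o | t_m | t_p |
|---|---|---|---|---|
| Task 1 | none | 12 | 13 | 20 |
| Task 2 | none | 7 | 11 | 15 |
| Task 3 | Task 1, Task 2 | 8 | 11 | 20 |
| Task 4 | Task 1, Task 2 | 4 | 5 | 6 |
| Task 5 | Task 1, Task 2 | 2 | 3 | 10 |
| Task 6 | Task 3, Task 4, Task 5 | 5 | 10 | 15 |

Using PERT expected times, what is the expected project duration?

te_Task 1 = (12 + 4·13 + 20)/6 = 84/6 = 14
te_Task 2 = (7 + 4·11 + 15)/6 = 66/6 = 11
te_Task 3 = (8 + 4·11 + 20)/6 = 72/6 = 12
te_Task 4 = (4 + 4·5 + 6)/6 = 30/6 = 5
te_Task 5 = (2 + 4·3 + 10)/6 = 24/6 = 4
te_Task 6 = (5 + 4·10 + 15)/6 = 60/6 = 10

Forward pass:
ES_Task 1 = 0; EF_Task 1 = 14
ES_Task 2 = 0; EF_Task 2 = 11
ES_Task 3 = max(EF_Task 1=14, EF_Task 2=11) = 14; EF_Task 3 = 14+12 = 26
ES_Task 4 = max(EF_Task 1=14, EF_Task 2=11) = 14; EF_Task 4 = 14+5 = 19
ES_Task 5 = max(EF_Task 1=14, EF_Task 2=11) = 14; EF_Task 5 = 14+4 = 18
ES_Task 6 = max(EF_Task 3=26, EF_Task 4=19, EF_Task 5=18) = 26; EF_Task 6 = 26+10 = 36
Expected project duration μ = 36 days. Critical path: Task 1 → Task 3 → Task 6.

36 days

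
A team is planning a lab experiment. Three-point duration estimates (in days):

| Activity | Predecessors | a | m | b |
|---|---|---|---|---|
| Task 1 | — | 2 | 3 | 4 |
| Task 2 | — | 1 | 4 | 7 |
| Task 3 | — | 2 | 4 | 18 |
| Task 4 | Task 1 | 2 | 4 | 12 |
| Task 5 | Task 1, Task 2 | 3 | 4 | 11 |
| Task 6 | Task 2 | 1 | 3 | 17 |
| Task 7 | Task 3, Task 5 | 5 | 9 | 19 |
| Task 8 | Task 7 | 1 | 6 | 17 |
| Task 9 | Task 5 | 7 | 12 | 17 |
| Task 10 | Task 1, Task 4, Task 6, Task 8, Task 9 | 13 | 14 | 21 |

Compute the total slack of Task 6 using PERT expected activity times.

17 days

te_Task 1 = (2 + 4·3 + 4)/6 = 18/6 = 3
te_Task 2 = (1 + 4·4 + 7)/6 = 24/6 = 4
te_Task 3 = (2 + 4·4 + 18)/6 = 36/6 = 6
te_Task 4 = (2 + 4·4 + 12)/6 = 30/6 = 5
te_Task 5 = (3 + 4·4 + 11)/6 = 30/6 = 5
te_Task 6 = (1 + 4·3 + 17)/6 = 30/6 = 5
te_Task 7 = (5 + 4·9 + 19)/6 = 60/6 = 10
te_Task 8 = (1 + 4·6 + 17)/6 = 42/6 = 7
te_Task 9 = (7 + 4·12 + 17)/6 = 72/6 = 12
te_Task 10 = (13 + 4·14 + 21)/6 = 90/6 = 15

Forward pass:
ES_Task 1 = 0; EF_Task 1 = 3
ES_Task 2 = 0; EF_Task 2 = 4
ES_Task 3 = 0; EF_Task 3 = 6
ES_Task 4 = 3; EF_Task 4 = 3+5 = 8
ES_Task 5 = max(EF_Task 1=3, EF_Task 2=4) = 4; EF_Task 5 = 4+5 = 9
ES_Task 6 = 4; EF_Task 6 = 4+5 = 9
ES_Task 7 = max(EF_Task 3=6, EF_Task 5=9) = 9; EF_Task 7 = 9+10 = 19
ES_Task 8 = 19; EF_Task 8 = 19+7 = 26
ES_Task 9 = 9; EF_Task 9 = 9+12 = 21
ES_Task 10 = max(EF_Task 1=3, EF_Task 4=8, EF_Task 6=9, EF_Task 8=26, EF_Task 9=21) = 26; EF_Task 10 = 26+15 = 41
Expected project duration μ = 41 days. Critical path: Task 2 → Task 5 → Task 7 → Task 8 → Task 10.

Backward pass:
LF_Task 10 = 41; LS_Task 10 = 41−15 = 26
LF_Task 9 = LS_Task 10 = 26; LS_Task 9 = 26−12 = 14
LF_Task 8 = LS_Task 10 = 26; LS_Task 8 = 26−7 = 19
LF_Task 7 = LS_Task 8 = 19; LS_Task 7 = 19−10 = 9
LF_Task 6 = LS_Task 10 = 26; LS_Task 6 = 26−5 = 21
LF_Task 5 = min(LS_Task 7=9, LS_Task 9=14) = 9; LS_Task 5 = 9−5 = 4
LF_Task 4 = LS_Task 10 = 26; LS_Task 4 = 26−5 = 21
LF_Task 3 = LS_Task 7 = 9; LS_Task 3 = 9−6 = 3
LF_Task 2 = min(LS_Task 5=4, LS_Task 6=21) = 4; LS_Task 2 = 4−4 = 0
LF_Task 1 = min(LS_Task 4=21, LS_Task 5=4, LS_Task 10=26) = 4; LS_Task 1 = 4−3 = 1
Slack_Task 6 = LS_Task 6 − ES_Task 6 = 21 − 4 = 17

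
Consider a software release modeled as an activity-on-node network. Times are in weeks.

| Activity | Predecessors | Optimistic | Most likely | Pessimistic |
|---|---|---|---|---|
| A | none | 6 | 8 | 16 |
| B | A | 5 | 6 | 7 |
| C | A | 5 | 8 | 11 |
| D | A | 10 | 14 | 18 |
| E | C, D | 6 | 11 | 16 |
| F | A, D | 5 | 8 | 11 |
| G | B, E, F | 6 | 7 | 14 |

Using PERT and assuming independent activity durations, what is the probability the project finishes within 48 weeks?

0.977

te_A = (6 + 4·8 + 16)/6 = 54/6 = 9; σ²_A = ((16−6)/6)² = 2.778
te_B = (5 + 4·6 + 7)/6 = 36/6 = 6; σ²_B = ((7−5)/6)² = 0.111
te_C = (5 + 4·8 + 11)/6 = 48/6 = 8; σ²_C = ((11−5)/6)² = 1.000
te_D = (10 + 4·14 + 18)/6 = 84/6 = 14; σ²_D = ((18−10)/6)² = 1.778
te_E = (6 + 4·11 + 16)/6 = 66/6 = 11; σ²_E = ((16−6)/6)² = 2.778
te_F = (5 + 4·8 + 11)/6 = 48/6 = 8; σ²_F = ((11−5)/6)² = 1.000
te_G = (6 + 4·7 + 14)/6 = 48/6 = 8; σ²_G = ((14−6)/6)² = 1.778

Forward pass:
ES_A = 0; EF_A = 9
ES_B = 9; EF_B = 9+6 = 15
ES_C = 9; EF_C = 9+8 = 17
ES_D = 9; EF_D = 9+14 = 23
ES_E = max(EF_C=17, EF_D=23) = 23; EF_E = 23+11 = 34
ES_F = max(EF_A=9, EF_D=23) = 23; EF_F = 23+8 = 31
ES_G = max(EF_B=15, EF_E=34, EF_F=31) = 34; EF_G = 34+8 = 42
Expected project duration μ = 42 weeks. Critical path: A → D → E → G.

Variance along critical path = 2.778 + 1.778 + 2.778 + 1.778 = 9.111; σ = √9.111 = 3.018 weeks.
Z = (48 − 42) / 3.018 = 1.988
P(T ≤ 48) = Φ(1.988) ≈ 0.977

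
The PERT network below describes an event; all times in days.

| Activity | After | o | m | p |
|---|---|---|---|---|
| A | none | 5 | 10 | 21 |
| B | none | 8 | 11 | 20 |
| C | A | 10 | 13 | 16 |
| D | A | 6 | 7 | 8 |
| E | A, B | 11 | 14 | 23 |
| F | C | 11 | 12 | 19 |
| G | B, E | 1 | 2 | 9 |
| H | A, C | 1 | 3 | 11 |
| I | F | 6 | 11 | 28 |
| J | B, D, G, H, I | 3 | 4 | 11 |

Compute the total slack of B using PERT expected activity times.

20 days

te_A = (5 + 4·10 + 21)/6 = 66/6 = 11
te_B = (8 + 4·11 + 20)/6 = 72/6 = 12
te_C = (10 + 4·13 + 16)/6 = 78/6 = 13
te_D = (6 + 4·7 + 8)/6 = 42/6 = 7
te_E = (11 + 4·14 + 23)/6 = 90/6 = 15
te_F = (11 + 4·12 + 19)/6 = 78/6 = 13
te_G = (1 + 4·2 + 9)/6 = 18/6 = 3
te_H = (1 + 4·3 + 11)/6 = 24/6 = 4
te_I = (6 + 4·11 + 28)/6 = 78/6 = 13
te_J = (3 + 4·4 + 11)/6 = 30/6 = 5

Forward pass:
ES_A = 0; EF_A = 11
ES_B = 0; EF_B = 12
ES_C = 11; EF_C = 11+13 = 24
ES_D = 11; EF_D = 11+7 = 18
ES_E = max(EF_A=11, EF_B=12) = 12; EF_E = 12+15 = 27
ES_F = 24; EF_F = 24+13 = 37
ES_G = max(EF_B=12, EF_E=27) = 27; EF_G = 27+3 = 30
ES_H = max(EF_A=11, EF_C=24) = 24; EF_H = 24+4 = 28
ES_I = 37; EF_I = 37+13 = 50
ES_J = max(EF_B=12, EF_D=18, EF_G=30, EF_H=28, EF_I=50) = 50; EF_J = 50+5 = 55
Expected project duration μ = 55 days. Critical path: A → C → F → I → J.

Backward pass:
LF_J = 55; LS_J = 55−5 = 50
LF_I = LS_J = 50; LS_I = 50−13 = 37
LF_H = LS_J = 50; LS_H = 50−4 = 46
LF_G = LS_J = 50; LS_G = 50−3 = 47
LF_F = LS_I = 37; LS_F = 37−13 = 24
LF_E = LS_G = 47; LS_E = 47−15 = 32
LF_D = LS_J = 50; LS_D = 50−7 = 43
LF_C = min(LS_F=24, LS_H=46) = 24; LS_C = 24−13 = 11
LF_B = min(LS_E=32, LS_G=47, LS_J=50) = 32; LS_B = 32−12 = 20
LF_A = min(LS_C=11, LS_D=43, LS_E=32, LS_H=46) = 11; LS_A = 11−11 = 0
Slack_B = LS_B − ES_B = 20 − 0 = 20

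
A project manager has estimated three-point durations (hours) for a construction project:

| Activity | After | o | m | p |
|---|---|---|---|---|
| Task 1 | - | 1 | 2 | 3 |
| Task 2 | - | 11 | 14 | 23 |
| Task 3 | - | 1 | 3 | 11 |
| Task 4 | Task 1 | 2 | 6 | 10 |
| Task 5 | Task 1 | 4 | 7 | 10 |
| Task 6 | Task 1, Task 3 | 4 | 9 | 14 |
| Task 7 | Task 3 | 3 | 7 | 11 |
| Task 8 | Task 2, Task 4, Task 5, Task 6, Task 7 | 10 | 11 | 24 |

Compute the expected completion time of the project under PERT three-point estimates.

28 hours

te_Task 1 = (1 + 4·2 + 3)/6 = 12/6 = 2
te_Task 2 = (11 + 4·14 + 23)/6 = 90/6 = 15
te_Task 3 = (1 + 4·3 + 11)/6 = 24/6 = 4
te_Task 4 = (2 + 4·6 + 10)/6 = 36/6 = 6
te_Task 5 = (4 + 4·7 + 10)/6 = 42/6 = 7
te_Task 6 = (4 + 4·9 + 14)/6 = 54/6 = 9
te_Task 7 = (3 + 4·7 + 11)/6 = 42/6 = 7
te_Task 8 = (10 + 4·11 + 24)/6 = 78/6 = 13

Forward pass:
ES_Task 1 = 0; EF_Task 1 = 2
ES_Task 2 = 0; EF_Task 2 = 15
ES_Task 3 = 0; EF_Task 3 = 4
ES_Task 4 = 2; EF_Task 4 = 2+6 = 8
ES_Task 5 = 2; EF_Task 5 = 2+7 = 9
ES_Task 6 = max(EF_Task 1=2, EF_Task 3=4) = 4; EF_Task 6 = 4+9 = 13
ES_Task 7 = 4; EF_Task 7 = 4+7 = 11
ES_Task 8 = max(EF_Task 2=15, EF_Task 4=8, EF_Task 5=9, EF_Task 6=13, EF_Task 7=11) = 15; EF_Task 8 = 15+13 = 28
Expected project duration μ = 28 hours. Critical path: Task 2 → Task 8.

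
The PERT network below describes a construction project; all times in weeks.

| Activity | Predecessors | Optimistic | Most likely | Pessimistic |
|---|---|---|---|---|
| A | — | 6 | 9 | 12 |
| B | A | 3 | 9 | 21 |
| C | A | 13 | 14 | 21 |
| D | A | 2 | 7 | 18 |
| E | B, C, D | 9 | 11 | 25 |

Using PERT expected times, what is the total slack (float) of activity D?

7 weeks

te_A = (6 + 4·9 + 12)/6 = 54/6 = 9
te_B = (3 + 4·9 + 21)/6 = 60/6 = 10
te_C = (13 + 4·14 + 21)/6 = 90/6 = 15
te_D = (2 + 4·7 + 18)/6 = 48/6 = 8
te_E = (9 + 4·11 + 25)/6 = 78/6 = 13

Forward pass:
ES_A = 0; EF_A = 9
ES_B = 9; EF_B = 9+10 = 19
ES_C = 9; EF_C = 9+15 = 24
ES_D = 9; EF_D = 9+8 = 17
ES_E = max(EF_B=19, EF_C=24, EF_D=17) = 24; EF_E = 24+13 = 37
Expected project duration μ = 37 weeks. Critical path: A → C → E.

Backward pass:
LF_E = 37; LS_E = 37−13 = 24
LF_D = LS_E = 24; LS_D = 24−8 = 16
LF_C = LS_E = 24; LS_C = 24−15 = 9
LF_B = LS_E = 24; LS_B = 24−10 = 14
LF_A = min(LS_B=14, LS_C=9, LS_D=16) = 9; LS_A = 9−9 = 0
Slack_D = LS_D − ES_D = 16 − 9 = 7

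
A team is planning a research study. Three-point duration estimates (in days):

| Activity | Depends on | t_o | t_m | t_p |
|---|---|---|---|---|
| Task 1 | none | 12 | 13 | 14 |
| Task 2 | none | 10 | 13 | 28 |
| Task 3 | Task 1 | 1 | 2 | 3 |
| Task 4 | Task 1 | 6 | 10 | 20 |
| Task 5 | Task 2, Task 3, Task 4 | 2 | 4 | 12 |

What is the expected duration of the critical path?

29 days

te_Task 1 = (12 + 4·13 + 14)/6 = 78/6 = 13
te_Task 2 = (10 + 4·13 + 28)/6 = 90/6 = 15
te_Task 3 = (1 + 4·2 + 3)/6 = 12/6 = 2
te_Task 4 = (6 + 4·10 + 20)/6 = 66/6 = 11
te_Task 5 = (2 + 4·4 + 12)/6 = 30/6 = 5

Forward pass:
ES_Task 1 = 0; EF_Task 1 = 13
ES_Task 2 = 0; EF_Task 2 = 15
ES_Task 3 = 13; EF_Task 3 = 13+2 = 15
ES_Task 4 = 13; EF_Task 4 = 13+11 = 24
ES_Task 5 = max(EF_Task 2=15, EF_Task 3=15, EF_Task 4=24) = 24; EF_Task 5 = 24+5 = 29
Expected project duration μ = 29 days. Critical path: Task 1 → Task 4 → Task 5.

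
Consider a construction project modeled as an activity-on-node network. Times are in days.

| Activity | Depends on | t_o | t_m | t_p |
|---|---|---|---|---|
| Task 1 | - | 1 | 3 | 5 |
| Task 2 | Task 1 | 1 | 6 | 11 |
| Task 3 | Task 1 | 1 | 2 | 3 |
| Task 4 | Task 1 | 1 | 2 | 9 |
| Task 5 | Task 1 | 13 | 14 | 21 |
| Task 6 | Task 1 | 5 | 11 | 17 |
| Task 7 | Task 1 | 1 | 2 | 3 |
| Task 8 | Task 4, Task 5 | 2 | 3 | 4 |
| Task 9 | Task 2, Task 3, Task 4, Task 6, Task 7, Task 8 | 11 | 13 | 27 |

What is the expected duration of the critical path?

36 days

te_Task 1 = (1 + 4·3 + 5)/6 = 18/6 = 3
te_Task 2 = (1 + 4·6 + 11)/6 = 36/6 = 6
te_Task 3 = (1 + 4·2 + 3)/6 = 12/6 = 2
te_Task 4 = (1 + 4·2 + 9)/6 = 18/6 = 3
te_Task 5 = (13 + 4·14 + 21)/6 = 90/6 = 15
te_Task 6 = (5 + 4·11 + 17)/6 = 66/6 = 11
te_Task 7 = (1 + 4·2 + 3)/6 = 12/6 = 2
te_Task 8 = (2 + 4·3 + 4)/6 = 18/6 = 3
te_Task 9 = (11 + 4·13 + 27)/6 = 90/6 = 15

Forward pass:
ES_Task 1 = 0; EF_Task 1 = 3
ES_Task 2 = 3; EF_Task 2 = 3+6 = 9
ES_Task 3 = 3; EF_Task 3 = 3+2 = 5
ES_Task 4 = 3; EF_Task 4 = 3+3 = 6
ES_Task 5 = 3; EF_Task 5 = 3+15 = 18
ES_Task 6 = 3; EF_Task 6 = 3+11 = 14
ES_Task 7 = 3; EF_Task 7 = 3+2 = 5
ES_Task 8 = max(EF_Task 4=6, EF_Task 5=18) = 18; EF_Task 8 = 18+3 = 21
ES_Task 9 = max(EF_Task 2=9, EF_Task 3=5, EF_Task 4=6, EF_Task 6=14, EF_Task 7=5, EF_Task 8=21) = 21; EF_Task 9 = 21+15 = 36
Expected project duration μ = 36 days. Critical path: Task 1 → Task 5 → Task 8 → Task 9.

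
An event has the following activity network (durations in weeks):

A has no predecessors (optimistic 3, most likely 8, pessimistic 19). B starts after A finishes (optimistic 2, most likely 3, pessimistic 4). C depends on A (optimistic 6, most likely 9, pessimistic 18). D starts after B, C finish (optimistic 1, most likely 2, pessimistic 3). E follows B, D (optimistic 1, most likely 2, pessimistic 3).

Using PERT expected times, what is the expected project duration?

te_A = (3 + 4·8 + 19)/6 = 54/6 = 9
te_B = (2 + 4·3 + 4)/6 = 18/6 = 3
te_C = (6 + 4·9 + 18)/6 = 60/6 = 10
te_D = (1 + 4·2 + 3)/6 = 12/6 = 2
te_E = (1 + 4·2 + 3)/6 = 12/6 = 2

Forward pass:
ES_A = 0; EF_A = 9
ES_B = 9; EF_B = 9+3 = 12
ES_C = 9; EF_C = 9+10 = 19
ES_D = max(EF_B=12, EF_C=19) = 19; EF_D = 19+2 = 21
ES_E = max(EF_B=12, EF_D=21) = 21; EF_E = 21+2 = 23
Expected project duration μ = 23 weeks. Critical path: A → C → D → E.

23 weeks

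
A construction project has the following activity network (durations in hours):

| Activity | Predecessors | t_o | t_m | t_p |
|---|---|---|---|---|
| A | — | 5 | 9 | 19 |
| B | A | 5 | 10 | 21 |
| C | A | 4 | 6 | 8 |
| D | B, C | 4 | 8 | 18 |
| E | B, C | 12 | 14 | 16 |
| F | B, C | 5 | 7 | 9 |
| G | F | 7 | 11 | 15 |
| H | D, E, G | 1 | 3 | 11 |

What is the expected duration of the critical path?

43 hours

te_A = (5 + 4·9 + 19)/6 = 60/6 = 10
te_B = (5 + 4·10 + 21)/6 = 66/6 = 11
te_C = (4 + 4·6 + 8)/6 = 36/6 = 6
te_D = (4 + 4·8 + 18)/6 = 54/6 = 9
te_E = (12 + 4·14 + 16)/6 = 84/6 = 14
te_F = (5 + 4·7 + 9)/6 = 42/6 = 7
te_G = (7 + 4·11 + 15)/6 = 66/6 = 11
te_H = (1 + 4·3 + 11)/6 = 24/6 = 4

Forward pass:
ES_A = 0; EF_A = 10
ES_B = 10; EF_B = 10+11 = 21
ES_C = 10; EF_C = 10+6 = 16
ES_D = max(EF_B=21, EF_C=16) = 21; EF_D = 21+9 = 30
ES_E = max(EF_B=21, EF_C=16) = 21; EF_E = 21+14 = 35
ES_F = max(EF_B=21, EF_C=16) = 21; EF_F = 21+7 = 28
ES_G = 28; EF_G = 28+11 = 39
ES_H = max(EF_D=30, EF_E=35, EF_G=39) = 39; EF_H = 39+4 = 43
Expected project duration μ = 43 hours. Critical path: A → B → F → G → H.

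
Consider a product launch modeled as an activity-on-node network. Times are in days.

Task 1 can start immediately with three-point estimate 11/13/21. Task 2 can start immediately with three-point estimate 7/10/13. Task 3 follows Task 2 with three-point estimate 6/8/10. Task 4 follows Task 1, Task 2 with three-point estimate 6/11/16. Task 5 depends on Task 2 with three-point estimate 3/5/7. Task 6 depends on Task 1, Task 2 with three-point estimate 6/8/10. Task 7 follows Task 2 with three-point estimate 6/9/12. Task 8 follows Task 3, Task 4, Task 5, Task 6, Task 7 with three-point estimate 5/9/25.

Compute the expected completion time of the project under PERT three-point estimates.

36 days

te_Task 1 = (11 + 4·13 + 21)/6 = 84/6 = 14
te_Task 2 = (7 + 4·10 + 13)/6 = 60/6 = 10
te_Task 3 = (6 + 4·8 + 10)/6 = 48/6 = 8
te_Task 4 = (6 + 4·11 + 16)/6 = 66/6 = 11
te_Task 5 = (3 + 4·5 + 7)/6 = 30/6 = 5
te_Task 6 = (6 + 4·8 + 10)/6 = 48/6 = 8
te_Task 7 = (6 + 4·9 + 12)/6 = 54/6 = 9
te_Task 8 = (5 + 4·9 + 25)/6 = 66/6 = 11

Forward pass:
ES_Task 1 = 0; EF_Task 1 = 14
ES_Task 2 = 0; EF_Task 2 = 10
ES_Task 3 = 10; EF_Task 3 = 10+8 = 18
ES_Task 4 = max(EF_Task 1=14, EF_Task 2=10) = 14; EF_Task 4 = 14+11 = 25
ES_Task 5 = 10; EF_Task 5 = 10+5 = 15
ES_Task 6 = max(EF_Task 1=14, EF_Task 2=10) = 14; EF_Task 6 = 14+8 = 22
ES_Task 7 = 10; EF_Task 7 = 10+9 = 19
ES_Task 8 = max(EF_Task 3=18, EF_Task 4=25, EF_Task 5=15, EF_Task 6=22, EF_Task 7=19) = 25; EF_Task 8 = 25+11 = 36
Expected project duration μ = 36 days. Critical path: Task 1 → Task 4 → Task 8.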